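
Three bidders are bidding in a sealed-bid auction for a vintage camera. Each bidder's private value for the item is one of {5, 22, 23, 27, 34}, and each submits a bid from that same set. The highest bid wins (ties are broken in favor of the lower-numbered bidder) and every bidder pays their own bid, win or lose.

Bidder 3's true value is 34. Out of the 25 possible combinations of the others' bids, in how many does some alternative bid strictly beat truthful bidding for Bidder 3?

18

Others bid (5, 5): truth gives 0; bid 22 gives 12 > 0. Violating.
Others bid (5, 22): truth gives 0; bid 23 gives 11 > 0. Violating.
Others bid (5, 23): truth gives 0; bid 27 gives 7 > 0. Violating.
Others bid (5, 34): truth gives -34; bid 5 gives -5 > -34. Violating.
Others bid (5, 27): truth gives 0; no alternative beats it.
Others bid (22, 27): truth gives 0; no alternative beats it.
(Checking all 25 profiles: 18 have a profitable deviation, 7 do not.)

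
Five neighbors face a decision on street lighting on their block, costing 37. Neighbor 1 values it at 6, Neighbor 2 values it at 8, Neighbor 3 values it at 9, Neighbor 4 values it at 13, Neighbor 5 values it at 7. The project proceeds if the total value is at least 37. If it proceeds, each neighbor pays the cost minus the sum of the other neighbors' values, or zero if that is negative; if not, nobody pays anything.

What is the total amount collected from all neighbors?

Total value 43 ≥ cost 37, so it is built.
Neighbor 1: others sum to 37; max(0, 37 - 37) = 0.
Neighbor 2: others sum to 35; max(0, 37 - 35) = 2.
Neighbor 3: others sum to 34; max(0, 37 - 34) = 3.
Neighbor 4: others sum to 30; max(0, 37 - 30) = 7.
Neighbor 5: others sum to 36; max(0, 37 - 36) = 1.
Total collected = 0 + 2 + 3 + 7 + 1 = 13.

13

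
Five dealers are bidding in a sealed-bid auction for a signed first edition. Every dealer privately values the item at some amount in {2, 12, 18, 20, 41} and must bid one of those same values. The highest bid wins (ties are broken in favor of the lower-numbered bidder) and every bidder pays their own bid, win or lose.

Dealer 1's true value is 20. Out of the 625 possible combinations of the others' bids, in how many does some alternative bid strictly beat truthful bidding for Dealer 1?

Others bid (2, 2, 2, 2): truth gives 0; bid 2 gives 18 > 0. Violating.
Others bid (2, 2, 2, 12): truth gives 0; bid 12 gives 8 > 0. Violating.
Others bid (2, 2, 2, 18): truth gives 0; bid 18 gives 2 > 0. Violating.
Others bid (2, 2, 2, 41): truth gives -20; bid 2 gives -2 > -20. Violating.
Others bid (2, 2, 2, 20): truth gives 0; no alternative beats it.
Others bid (2, 2, 12, 20): truth gives 0; no alternative beats it.
(Checking all 625 profiles: 450 have a profitable deviation, 175 do not.)

450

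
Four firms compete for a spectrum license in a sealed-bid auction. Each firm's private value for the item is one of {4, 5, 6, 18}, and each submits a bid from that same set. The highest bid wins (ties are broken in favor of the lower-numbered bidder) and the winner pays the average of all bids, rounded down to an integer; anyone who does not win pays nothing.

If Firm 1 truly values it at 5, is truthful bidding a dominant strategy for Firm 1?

Check each profile of the others' bids and compare truth against every alternative bid.
Others bid (4, 5, 5): truth gives 1, best alternative gives 0.
Others bid (5, 4, 5): truth gives 1, best alternative gives 0.
Others bid (5, 5, 4): truth gives 1, best alternative gives 0.
Others bid (4, 4, 4): truth gives 1, best alternative gives 1.
Others bid (4, 4, 5): truth gives 1, best alternative gives 1.
Others bid (4, 5, 4): truth gives 1, best alternative gives 1.
(Remaining 58 profiles checked similarly; truth is weakly best in each.)
In every case the truthful bid is at least as good as any alternative, so it is a dominant strategy.

Yes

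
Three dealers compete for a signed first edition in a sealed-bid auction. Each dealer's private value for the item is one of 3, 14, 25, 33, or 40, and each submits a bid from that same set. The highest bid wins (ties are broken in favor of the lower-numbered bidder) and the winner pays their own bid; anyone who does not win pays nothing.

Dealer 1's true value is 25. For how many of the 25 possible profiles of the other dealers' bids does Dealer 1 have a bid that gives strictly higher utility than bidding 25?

Others bid (3, 3): truth gives 0; bid 3 gives 22 > 0. Violating.
Others bid (3, 14): truth gives 0; bid 14 gives 11 > 0. Violating.
Others bid (14, 3): truth gives 0; bid 14 gives 11 > 0. Violating.
Others bid (14, 14): truth gives 0; bid 14 gives 11 > 0. Violating.
Others bid (3, 25): truth gives 0; no alternative beats it.
Others bid (3, 33): truth gives 0; no alternative beats it.
(Checking all 25 profiles: 4 have a profitable deviation, 21 do not.)

4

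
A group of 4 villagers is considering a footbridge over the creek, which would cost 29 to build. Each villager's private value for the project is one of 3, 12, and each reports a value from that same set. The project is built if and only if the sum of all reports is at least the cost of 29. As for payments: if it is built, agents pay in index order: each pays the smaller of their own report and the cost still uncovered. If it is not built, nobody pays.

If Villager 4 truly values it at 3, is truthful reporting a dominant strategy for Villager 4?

Check each profile of the others' reports and compare truth against every alternative report.
Others report (3, 3, 12): truth gives 0, best alternative gives -8.
Others report (3, 12, 3): truth gives 0, best alternative gives -8.
Others report (12, 3, 3): truth gives 0, best alternative gives -8.
Others report (12, 12, 12): truth gives 3, best alternative gives 3.
Others report (3, 12, 12): truth gives 1, best alternative gives 1.
Others report (12, 3, 12): truth gives 1, best alternative gives 1.
(Remaining 2 profiles checked similarly; truth is weakly best in each.)
In every case the truthful report is at least as good as any alternative, so it is a dominant strategy.

Yes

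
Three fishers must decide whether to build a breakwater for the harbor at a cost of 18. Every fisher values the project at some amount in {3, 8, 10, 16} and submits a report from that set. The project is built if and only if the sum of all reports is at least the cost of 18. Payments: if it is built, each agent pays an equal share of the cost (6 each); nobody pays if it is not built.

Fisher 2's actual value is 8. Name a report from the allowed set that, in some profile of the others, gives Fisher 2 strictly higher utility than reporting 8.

Suppose Fisher 1 reports 3 and Fisher 3 reports 3.
Report 8: project not built, utility 0.
Report 16: project built, pays 6, utility 8 - 6 = 2.
So reporting 16 beats truth here (2 > 0).

16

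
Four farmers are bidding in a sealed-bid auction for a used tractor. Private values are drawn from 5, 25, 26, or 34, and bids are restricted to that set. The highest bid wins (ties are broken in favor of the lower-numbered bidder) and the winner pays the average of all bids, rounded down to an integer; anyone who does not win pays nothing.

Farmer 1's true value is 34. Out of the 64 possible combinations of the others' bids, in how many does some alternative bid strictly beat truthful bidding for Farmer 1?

27

Others bid (5, 5, 5): truth gives 22; bid 5 gives 29 > 22. Violating.
Others bid (5, 5, 25): truth gives 17; bid 25 gives 19 > 17. Violating.
Others bid (5, 5, 26): truth gives 17; bid 26 gives 19 > 17. Violating.
Others bid (5, 25, 5): truth gives 17; bid 25 gives 19 > 17. Violating.
Others bid (5, 5, 34): truth gives 15; no alternative beats it.
Others bid (5, 25, 34): truth gives 10; no alternative beats it.
(Checking all 64 profiles: 27 have a profitable deviation, 37 do not.)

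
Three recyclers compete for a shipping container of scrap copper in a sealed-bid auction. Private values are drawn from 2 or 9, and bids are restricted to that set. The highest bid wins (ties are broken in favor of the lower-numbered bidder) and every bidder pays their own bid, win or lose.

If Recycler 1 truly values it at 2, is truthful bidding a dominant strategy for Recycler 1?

Yes

Check each profile of the others' bids and compare truth against every alternative bid.
Others bid (2, 2): truth gives 0, best alternative gives -7.
Others bid (2, 9): truth gives -2, best alternative gives -7.
Others bid (9, 2): truth gives -2, best alternative gives -7.
Others bid (9, 9): truth gives -2, best alternative gives -7.
In every case the truthful bid is at least as good as any alternative, so it is a dominant strategy.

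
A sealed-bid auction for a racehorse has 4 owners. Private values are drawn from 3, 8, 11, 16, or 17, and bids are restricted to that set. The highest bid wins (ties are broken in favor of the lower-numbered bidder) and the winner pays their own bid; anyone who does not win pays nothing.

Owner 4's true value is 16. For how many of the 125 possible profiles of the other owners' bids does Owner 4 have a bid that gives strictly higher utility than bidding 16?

8

Others bid (3, 3, 3): truth gives 0; bid 8 gives 8 > 0. Violating.
Others bid (3, 3, 8): truth gives 0; bid 11 gives 5 > 0. Violating.
Others bid (3, 8, 3): truth gives 0; bid 11 gives 5 > 0. Violating.
Others bid (3, 8, 8): truth gives 0; bid 11 gives 5 > 0. Violating.
Others bid (3, 3, 11): truth gives 0; no alternative beats it.
Others bid (3, 3, 16): truth gives 0; no alternative beats it.
(Checking all 125 profiles: 8 have a profitable deviation, 117 do not.)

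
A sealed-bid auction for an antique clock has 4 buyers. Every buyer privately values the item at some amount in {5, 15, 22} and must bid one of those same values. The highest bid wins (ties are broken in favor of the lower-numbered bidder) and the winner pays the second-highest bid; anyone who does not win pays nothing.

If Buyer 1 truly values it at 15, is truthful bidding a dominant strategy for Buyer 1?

Yes

Check each profile of the others' bids and compare truth against every alternative bid.
Others bid (5, 5, 5): truth gives 10, best alternative gives 10.
Others bid (5, 5, 15): truth gives 0, best alternative gives 0.
Others bid (5, 5, 22): truth gives 0, best alternative gives 0.
Others bid (5, 15, 5): truth gives 0, best alternative gives 0.
Others bid (5, 15, 15): truth gives 0, best alternative gives 0.
Others bid (5, 15, 22): truth gives 0, best alternative gives 0.
(Remaining 21 profiles checked similarly; truth is weakly best in each.)
In every case the truthful bid is at least as good as any alternative, so it is a dominant strategy.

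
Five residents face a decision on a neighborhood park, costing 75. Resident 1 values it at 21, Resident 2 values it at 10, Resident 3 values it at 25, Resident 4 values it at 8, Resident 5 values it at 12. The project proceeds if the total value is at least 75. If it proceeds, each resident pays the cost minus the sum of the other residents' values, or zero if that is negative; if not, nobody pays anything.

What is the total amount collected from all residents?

71

Total value 76 ≥ cost 75, so it is built.
Resident 1: others sum to 55; max(0, 75 - 55) = 20.
Resident 2: others sum to 66; max(0, 75 - 66) = 9.
Resident 3: others sum to 51; max(0, 75 - 51) = 24.
Resident 4: others sum to 68; max(0, 75 - 68) = 7.
Resident 5: others sum to 64; max(0, 75 - 64) = 11.
Total collected = 20 + 9 + 24 + 7 + 11 = 71.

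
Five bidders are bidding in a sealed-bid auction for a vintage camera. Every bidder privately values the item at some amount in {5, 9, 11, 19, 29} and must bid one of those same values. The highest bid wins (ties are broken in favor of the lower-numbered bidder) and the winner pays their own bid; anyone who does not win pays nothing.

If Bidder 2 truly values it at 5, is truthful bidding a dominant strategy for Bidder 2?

Check each profile of the others' bids and compare truth against every alternative bid.
Others bid (5, 5, 5, 5): truth gives 0, best alternative gives -4.
Others bid (5, 5, 5, 9): truth gives 0, best alternative gives -4.
Others bid (5, 5, 9, 5): truth gives 0, best alternative gives -4.
Others bid (5, 5, 9, 9): truth gives 0, best alternative gives -4.
Others bid (5, 9, 5, 5): truth gives 0, best alternative gives -4.
Others bid (5, 9, 5, 9): truth gives 0, best alternative gives -4.
(Remaining 619 profiles checked similarly; truth is weakly best in each.)
In every case the truthful bid is at least as good as any alternative, so it is a dominant strategy.

Yes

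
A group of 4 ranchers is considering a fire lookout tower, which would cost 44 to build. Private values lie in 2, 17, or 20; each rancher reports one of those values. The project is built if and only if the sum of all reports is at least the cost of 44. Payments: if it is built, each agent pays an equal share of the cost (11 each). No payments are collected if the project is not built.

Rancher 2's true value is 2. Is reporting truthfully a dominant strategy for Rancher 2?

Check each profile of the others' reports and compare truth against every alternative report.
Others report (2, 17, 17): truth gives 0, best alternative gives -9.
Others report (2, 17, 20): truth gives 0, best alternative gives -9.
Others report (2, 20, 17): truth gives 0, best alternative gives -9.
Others report (17, 2, 17): truth gives 0, best alternative gives -9.
Others report (17, 2, 20): truth gives 0, best alternative gives -9.
Others report (17, 17, 2): truth gives 0, best alternative gives -9.
(Remaining 21 profiles checked similarly; truth is weakly best in each.)
In every case the truthful report is at least as good as any alternative, so it is a dominant strategy.

Yes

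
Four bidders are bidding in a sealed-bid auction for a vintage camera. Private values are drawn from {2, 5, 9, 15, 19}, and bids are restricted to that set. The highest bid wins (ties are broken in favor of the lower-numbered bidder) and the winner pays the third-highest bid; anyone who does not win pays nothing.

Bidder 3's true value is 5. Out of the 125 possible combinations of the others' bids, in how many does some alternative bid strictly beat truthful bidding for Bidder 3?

Others bid (2, 2, 9): truth gives 0; bid 9 gives 3 > 0. Violating.
Others bid (2, 2, 15): truth gives 0; bid 15 gives 3 > 0. Violating.
Others bid (2, 2, 19): truth gives 0; bid 19 gives 3 > 0. Violating.
Others bid (2, 5, 2): truth gives 0; bid 9 gives 3 > 0. Violating.
Others bid (2, 2, 2): truth gives 3; no alternative beats it.
Others bid (2, 2, 5): truth gives 3; no alternative beats it.
(Checking all 125 profiles: 9 have a profitable deviation, 116 do not.)

9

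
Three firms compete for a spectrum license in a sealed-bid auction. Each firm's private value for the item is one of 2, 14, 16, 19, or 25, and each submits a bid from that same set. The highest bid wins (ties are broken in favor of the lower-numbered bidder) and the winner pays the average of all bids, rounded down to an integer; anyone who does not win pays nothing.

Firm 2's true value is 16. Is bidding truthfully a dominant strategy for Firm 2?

No

Consider the case where Firm 1 bids 2 and Firm 3 bids 19.
Truthful bid 16: loses, pays 0, utility 0.
Bid 19 instead: wins, pays 13, utility 16 - 13 = 3.
Since 3 > 0, bidding 19 is strictly better here, so truthful bidding is not dominant.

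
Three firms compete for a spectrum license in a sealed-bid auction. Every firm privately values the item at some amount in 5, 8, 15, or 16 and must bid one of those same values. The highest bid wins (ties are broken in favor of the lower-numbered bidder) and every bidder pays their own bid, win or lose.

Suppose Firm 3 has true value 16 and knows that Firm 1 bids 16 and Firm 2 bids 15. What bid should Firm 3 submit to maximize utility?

5

Bid 5: loses but pays 5, utility -5.
Bid 8: loses but pays 8, utility -8.
Bid 15: loses but pays 15, utility -15.
Bid 16: loses but pays 16, utility -16.
The best choice is 5 with utility -5.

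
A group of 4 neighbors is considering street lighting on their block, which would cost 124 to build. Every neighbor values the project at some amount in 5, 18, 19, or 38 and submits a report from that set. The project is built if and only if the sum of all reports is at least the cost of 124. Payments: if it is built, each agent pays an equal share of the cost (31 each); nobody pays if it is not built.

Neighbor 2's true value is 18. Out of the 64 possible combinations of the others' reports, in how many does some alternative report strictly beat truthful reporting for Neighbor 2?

Others report (38, 38, 38): truth gives -13; report 5 gives 0 > -13. Violating.
Others report (5, 5, 5): truth gives 0; no alternative beats it.
Others report (5, 5, 18): truth gives 0; no alternative beats it.
(Checking all 64 profiles: 1 has a profitable deviation, 63 do not.)

1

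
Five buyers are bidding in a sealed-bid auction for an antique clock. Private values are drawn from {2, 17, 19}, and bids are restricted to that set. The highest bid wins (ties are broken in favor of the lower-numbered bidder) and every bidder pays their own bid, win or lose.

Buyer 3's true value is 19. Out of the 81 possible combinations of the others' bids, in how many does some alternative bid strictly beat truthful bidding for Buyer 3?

49

Others bid (2, 2, 2, 2): truth gives 0; bid 17 gives 2 > 0. Violating.
Others bid (2, 2, 2, 17): truth gives 0; bid 17 gives 2 > 0. Violating.
Others bid (2, 2, 17, 2): truth gives 0; bid 17 gives 2 > 0. Violating.
Others bid (2, 2, 17, 17): truth gives 0; bid 17 gives 2 > 0. Violating.
Others bid (2, 2, 2, 19): truth gives 0; no alternative beats it.
Others bid (2, 2, 17, 19): truth gives 0; no alternative beats it.
(Checking all 81 profiles: 49 have a profitable deviation, 32 do not.)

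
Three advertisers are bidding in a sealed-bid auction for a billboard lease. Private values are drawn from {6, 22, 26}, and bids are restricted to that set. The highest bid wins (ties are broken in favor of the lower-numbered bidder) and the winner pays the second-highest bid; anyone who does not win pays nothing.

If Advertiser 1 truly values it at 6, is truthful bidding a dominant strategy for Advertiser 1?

Check each profile of the others' bids and compare truth against every alternative bid.
Others bid (6, 22): truth gives 0, best alternative gives -16.
Others bid (22, 6): truth gives 0, best alternative gives -16.
Others bid (22, 22): truth gives 0, best alternative gives -16.
Others bid (6, 6): truth gives 0, best alternative gives 0.
Others bid (6, 26): truth gives 0, best alternative gives 0.
Others bid (22, 26): truth gives 0, best alternative gives 0.
(Remaining 3 profiles checked similarly; truth is weakly best in each.)
In every case the truthful bid is at least as good as any alternative, so it is a dominant strategy.

Yes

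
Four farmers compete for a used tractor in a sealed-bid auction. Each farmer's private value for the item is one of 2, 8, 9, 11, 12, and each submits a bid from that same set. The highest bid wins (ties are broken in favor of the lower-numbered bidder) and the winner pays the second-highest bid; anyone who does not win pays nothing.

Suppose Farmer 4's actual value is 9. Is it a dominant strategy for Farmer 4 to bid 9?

Check each profile of the others' bids and compare truth against every alternative bid.
Others bid (2, 2, 2): truth gives 7, best alternative gives 7.
Others bid (2, 2, 8): truth gives 1, best alternative gives 1.
Others bid (2, 8, 2): truth gives 1, best alternative gives 1.
Others bid (2, 8, 8): truth gives 1, best alternative gives 1.
Others bid (8, 2, 2): truth gives 1, best alternative gives 1.
Others bid (8, 2, 8): truth gives 1, best alternative gives 1.
(Remaining 119 profiles checked similarly; truth is weakly best in each.)
In every case the truthful bid is at least as good as any alternative, so it is a dominant strategy.

Yes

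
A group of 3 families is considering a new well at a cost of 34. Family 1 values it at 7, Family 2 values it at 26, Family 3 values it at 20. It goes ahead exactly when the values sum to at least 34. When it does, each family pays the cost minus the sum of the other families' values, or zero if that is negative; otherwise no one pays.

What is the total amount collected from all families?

Total value 53 ≥ cost 34, so it is built.
Family 1: others sum to 46; max(0, 34 - 46) = 0.
Family 2: others sum to 27; max(0, 34 - 27) = 7.
Family 3: others sum to 33; max(0, 34 - 33) = 1.
Total collected = 0 + 7 + 1 = 8.

8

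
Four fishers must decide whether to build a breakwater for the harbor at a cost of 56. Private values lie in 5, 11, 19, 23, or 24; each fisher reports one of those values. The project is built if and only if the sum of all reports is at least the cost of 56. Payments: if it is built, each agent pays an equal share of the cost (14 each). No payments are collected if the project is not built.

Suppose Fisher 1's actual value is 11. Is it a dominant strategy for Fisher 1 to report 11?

Consider the case where Fisher 2 reports 5, Fisher 3 reports 19 and Fisher 4 reports 23.
Truthful report 11: project built, pays 14, utility 11 - 14 = -3.
Report 5 instead: project not built, utility 0.
Since 0 > -3, reporting 5 is strictly better here, so truthful reporting is not dominant.

No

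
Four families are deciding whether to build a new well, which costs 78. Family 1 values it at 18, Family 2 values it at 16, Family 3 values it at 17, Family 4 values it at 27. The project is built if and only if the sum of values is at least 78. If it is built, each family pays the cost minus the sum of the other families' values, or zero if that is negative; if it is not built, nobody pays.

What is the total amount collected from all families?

Total value 78 ≥ cost 78, so it is built.
Family 1: others sum to 60; max(0, 78 - 60) = 18.
Family 2: others sum to 62; max(0, 78 - 62) = 16.
Family 3: others sum to 61; max(0, 78 - 61) = 17.
Family 4: others sum to 51; max(0, 78 - 51) = 27.
Total collected = 18 + 16 + 17 + 27 = 78.

78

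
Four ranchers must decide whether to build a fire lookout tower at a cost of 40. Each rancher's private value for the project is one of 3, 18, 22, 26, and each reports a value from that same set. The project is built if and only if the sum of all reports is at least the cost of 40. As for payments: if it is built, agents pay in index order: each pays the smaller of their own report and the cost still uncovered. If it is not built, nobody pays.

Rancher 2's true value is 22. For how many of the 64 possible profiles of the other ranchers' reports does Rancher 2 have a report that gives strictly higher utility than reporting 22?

Others report (3, 3, 18): truth gives 0; report 18 gives 4 > 0. Violating.
Others report (3, 3, 22): truth gives 0; report 18 gives 4 > 0. Violating.
Others report (3, 3, 26): truth gives 0; report 18 gives 4 > 0. Violating.
Others report (3, 18, 3): truth gives 0; report 18 gives 4 > 0. Violating.
Others report (3, 3, 3): truth gives 0; no alternative beats it.
Others report (22, 3, 3): truth gives 4; no alternative beats it.
(Checking all 64 profiles: 61 have a profitable deviation, 3 do not.)

61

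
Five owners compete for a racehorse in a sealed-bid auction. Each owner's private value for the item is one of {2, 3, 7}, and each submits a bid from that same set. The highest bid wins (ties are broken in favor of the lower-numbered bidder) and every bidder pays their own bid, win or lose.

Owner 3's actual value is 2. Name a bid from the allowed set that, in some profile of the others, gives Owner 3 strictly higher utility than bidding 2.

3

Suppose Owner 1 bids 2, Owner 2 bids 2, Owner 4 bids 2 and Owner 5 bids 2.
Bid 2: loses but pays 2, utility -2.
Bid 3: wins, pays 3, utility 2 - 3 = -1.
So bidding 3 beats truth here (-1 > -2).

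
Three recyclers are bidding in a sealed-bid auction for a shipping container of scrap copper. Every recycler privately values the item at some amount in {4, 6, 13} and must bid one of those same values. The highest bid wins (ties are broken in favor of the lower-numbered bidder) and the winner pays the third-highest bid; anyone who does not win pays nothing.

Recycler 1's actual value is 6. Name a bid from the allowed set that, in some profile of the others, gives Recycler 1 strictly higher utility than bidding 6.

Suppose Recycler 2 bids 4 and Recycler 3 bids 13.
Bid 6: loses, pays 0, utility 0.
Bid 13: wins, pays 4, utility 6 - 4 = 2.
So bidding 13 beats truth here (2 > 0).

13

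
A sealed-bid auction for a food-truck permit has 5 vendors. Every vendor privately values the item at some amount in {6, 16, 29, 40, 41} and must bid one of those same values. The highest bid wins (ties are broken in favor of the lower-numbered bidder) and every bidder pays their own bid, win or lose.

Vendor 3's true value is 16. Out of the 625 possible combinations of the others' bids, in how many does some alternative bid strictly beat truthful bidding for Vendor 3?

621

Others bid (6, 6, 6, 29): truth gives -16; bid 6 gives -6 > -16. Violating.
Others bid (6, 6, 6, 40): truth gives -16; bid 6 gives -6 > -16. Violating.
Others bid (6, 6, 6, 41): truth gives -16; bid 6 gives -6 > -16. Violating.
Others bid (6, 6, 16, 29): truth gives -16; bid 6 gives -6 > -16. Violating.
Others bid (6, 6, 6, 6): truth gives 0; no alternative beats it.
Others bid (6, 6, 6, 16): truth gives 0; no alternative beats it.
(Checking all 625 profiles: 621 have a profitable deviation, 4 do not.)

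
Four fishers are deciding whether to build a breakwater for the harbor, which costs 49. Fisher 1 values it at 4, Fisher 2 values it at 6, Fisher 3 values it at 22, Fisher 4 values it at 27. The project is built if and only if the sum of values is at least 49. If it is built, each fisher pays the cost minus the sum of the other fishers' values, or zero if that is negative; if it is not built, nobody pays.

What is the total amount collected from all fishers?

29

Total value 59 ≥ cost 49, so it is built.
Fisher 1: others sum to 55; max(0, 49 - 55) = 0.
Fisher 2: others sum to 53; max(0, 49 - 53) = 0.
Fisher 3: others sum to 37; max(0, 49 - 37) = 12.
Fisher 4: others sum to 32; max(0, 49 - 32) = 17.
Total collected = 0 + 0 + 12 + 17 = 29.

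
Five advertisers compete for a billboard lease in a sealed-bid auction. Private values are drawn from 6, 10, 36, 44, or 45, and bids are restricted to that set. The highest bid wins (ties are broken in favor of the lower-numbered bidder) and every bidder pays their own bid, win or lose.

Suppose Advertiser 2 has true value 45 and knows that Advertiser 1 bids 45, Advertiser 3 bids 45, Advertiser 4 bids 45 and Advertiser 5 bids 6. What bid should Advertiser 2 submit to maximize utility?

6

Bid 6: loses but pays 6, utility -6.
Bid 10: loses but pays 10, utility -10.
Bid 36: loses but pays 36, utility -36.
Bid 44: loses but pays 44, utility -44.
Bid 45: loses but pays 45, utility -45.
The best choice is 6 with utility -6.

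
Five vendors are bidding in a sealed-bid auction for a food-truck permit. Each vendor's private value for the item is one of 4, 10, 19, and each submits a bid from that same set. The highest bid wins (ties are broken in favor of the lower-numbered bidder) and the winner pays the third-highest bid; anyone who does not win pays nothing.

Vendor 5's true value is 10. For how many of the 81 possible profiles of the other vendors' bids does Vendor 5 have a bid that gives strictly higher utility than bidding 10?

4

Others bid (4, 4, 4, 10): truth gives 0; bid 19 gives 6 > 0. Violating.
Others bid (4, 4, 10, 4): truth gives 0; bid 19 gives 6 > 0. Violating.
Others bid (4, 10, 4, 4): truth gives 0; bid 19 gives 6 > 0. Violating.
Others bid (10, 4, 4, 4): truth gives 0; bid 19 gives 6 > 0. Violating.
Others bid (4, 4, 4, 4): truth gives 6; no alternative beats it.
Others bid (4, 4, 4, 19): truth gives 0; no alternative beats it.
(Checking all 81 profiles: 4 have a profitable deviation, 77 do not.)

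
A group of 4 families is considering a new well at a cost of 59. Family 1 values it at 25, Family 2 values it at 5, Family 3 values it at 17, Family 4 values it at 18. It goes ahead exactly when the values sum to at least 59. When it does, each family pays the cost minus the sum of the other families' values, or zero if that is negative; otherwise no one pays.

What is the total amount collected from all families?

42

Total value 65 ≥ cost 59, so it is built.
Family 1: others sum to 40; max(0, 59 - 40) = 19.
Family 2: others sum to 60; max(0, 59 - 60) = 0.
Family 3: others sum to 48; max(0, 59 - 48) = 11.
Family 4: others sum to 47; max(0, 59 - 47) = 12.
Total collected = 19 + 0 + 11 + 12 = 42.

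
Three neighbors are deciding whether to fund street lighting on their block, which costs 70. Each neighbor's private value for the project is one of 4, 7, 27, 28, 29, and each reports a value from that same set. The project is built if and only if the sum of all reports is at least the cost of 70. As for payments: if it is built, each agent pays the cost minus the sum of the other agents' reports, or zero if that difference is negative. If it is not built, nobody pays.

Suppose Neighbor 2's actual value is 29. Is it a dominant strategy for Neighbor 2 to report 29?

Yes

Check each profile of the others' reports and compare truth against every alternative report.
Others report (29, 29): truth gives 17, best alternative gives 17.
Others report (28, 29): truth gives 16, best alternative gives 16.
Others report (29, 28): truth gives 16, best alternative gives 16.
Others report (27, 29): truth gives 15, best alternative gives 15.
Others report (28, 28): truth gives 15, best alternative gives 15.
Others report (29, 27): truth gives 15, best alternative gives 15.
(Remaining 19 profiles checked similarly; truth is weakly best in each.)
In every case the truthful report is at least as good as any alternative, so it is a dominant strategy.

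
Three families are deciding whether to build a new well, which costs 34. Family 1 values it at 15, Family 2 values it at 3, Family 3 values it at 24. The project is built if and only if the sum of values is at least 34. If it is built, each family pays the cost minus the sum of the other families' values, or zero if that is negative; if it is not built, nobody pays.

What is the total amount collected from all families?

23

Total value 42 ≥ cost 34, so it is built.
Family 1: others sum to 27; max(0, 34 - 27) = 7.
Family 2: others sum to 39; max(0, 34 - 39) = 0.
Family 3: others sum to 18; max(0, 34 - 18) = 16.
Total collected = 7 + 0 + 16 = 23.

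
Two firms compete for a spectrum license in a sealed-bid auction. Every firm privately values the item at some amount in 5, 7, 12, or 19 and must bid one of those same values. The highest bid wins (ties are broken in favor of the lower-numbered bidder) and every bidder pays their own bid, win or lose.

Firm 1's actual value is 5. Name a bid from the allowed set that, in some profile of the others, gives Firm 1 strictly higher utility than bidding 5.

Suppose Firm 2 bids 7.
Bid 5: loses but pays 5, utility -5.
Bid 7: wins, pays 7, utility 5 - 7 = -2.
So bidding 7 beats truth here (-2 > -5).

7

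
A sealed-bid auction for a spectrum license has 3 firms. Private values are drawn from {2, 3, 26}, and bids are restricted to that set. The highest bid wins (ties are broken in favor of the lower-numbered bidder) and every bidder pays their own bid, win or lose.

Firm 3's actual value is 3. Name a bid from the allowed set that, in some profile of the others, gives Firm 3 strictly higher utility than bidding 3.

2

Suppose Firm 1 bids 2 and Firm 2 bids 3.
Bid 3: loses but pays 3, utility -3.
Bid 2: loses but pays 2, utility -2.
So bidding 2 beats truth here (-2 > -3).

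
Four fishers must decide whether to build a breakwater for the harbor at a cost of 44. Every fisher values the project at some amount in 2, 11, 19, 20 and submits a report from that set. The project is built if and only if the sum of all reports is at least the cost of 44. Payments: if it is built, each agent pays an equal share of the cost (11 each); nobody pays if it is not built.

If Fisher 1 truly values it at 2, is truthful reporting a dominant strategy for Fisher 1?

Check each profile of the others' reports and compare truth against every alternative report.
Others report (2, 11, 20): truth gives 0, best alternative gives -9.
Others report (2, 19, 19): truth gives 0, best alternative gives -9.
Others report (2, 19, 20): truth gives 0, best alternative gives -9.
Others report (2, 20, 11): truth gives 0, best alternative gives -9.
Others report (2, 20, 19): truth gives 0, best alternative gives -9.
Others report (11, 2, 20): truth gives 0, best alternative gives -9.
(Remaining 58 profiles checked similarly; truth is weakly best in each.)
In every case the truthful report is at least as good as any alternative, so it is a dominant strategy.

Yes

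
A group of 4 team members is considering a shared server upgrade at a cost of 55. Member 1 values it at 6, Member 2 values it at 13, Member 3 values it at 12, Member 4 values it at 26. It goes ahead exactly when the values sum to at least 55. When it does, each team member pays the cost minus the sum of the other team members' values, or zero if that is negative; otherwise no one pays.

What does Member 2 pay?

Total value 57 ≥ cost 55, so the project is built.
The other team members' values sum to 44.
Cost minus that sum is 55 - 44 = 11.

11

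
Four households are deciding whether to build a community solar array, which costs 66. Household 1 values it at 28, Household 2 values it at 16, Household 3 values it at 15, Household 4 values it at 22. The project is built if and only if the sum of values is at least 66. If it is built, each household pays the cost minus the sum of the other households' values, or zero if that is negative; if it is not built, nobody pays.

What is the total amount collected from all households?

Total value 81 ≥ cost 66, so it is built.
Household 1: others sum to 53; max(0, 66 - 53) = 13.
Household 2: others sum to 65; max(0, 66 - 65) = 1.
Household 3: others sum to 66; max(0, 66 - 66) = 0.
Household 4: others sum to 59; max(0, 66 - 59) = 7.
Total collected = 13 + 1 + 0 + 7 = 21.

21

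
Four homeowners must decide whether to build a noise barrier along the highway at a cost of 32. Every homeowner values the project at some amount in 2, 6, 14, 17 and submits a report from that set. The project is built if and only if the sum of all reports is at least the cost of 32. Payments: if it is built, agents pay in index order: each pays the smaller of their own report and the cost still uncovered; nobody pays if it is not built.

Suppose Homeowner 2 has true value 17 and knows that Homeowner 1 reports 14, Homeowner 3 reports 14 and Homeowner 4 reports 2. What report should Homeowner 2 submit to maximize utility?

2

Report 2: project built, pays 2, utility 17 - 2 = 15.
Report 6: project built, pays 6, utility 17 - 6 = 11.
Report 14: project built, pays 14, utility 17 - 14 = 3.
Report 17: project built, pays 17, utility 17 - 17 = 0.
The best choice is 2 with utility 15.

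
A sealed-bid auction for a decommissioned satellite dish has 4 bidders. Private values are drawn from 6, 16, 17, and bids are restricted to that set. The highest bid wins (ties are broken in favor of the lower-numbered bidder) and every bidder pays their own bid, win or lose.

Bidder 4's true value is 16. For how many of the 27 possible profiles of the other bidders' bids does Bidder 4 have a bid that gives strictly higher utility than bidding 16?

26

Others bid (6, 6, 16): truth gives -16; bid 17 gives -1 > -16. Violating.
Others bid (6, 6, 17): truth gives -16; bid 6 gives -6 > -16. Violating.
Others bid (6, 16, 6): truth gives -16; bid 17 gives -1 > -16. Violating.
Others bid (6, 16, 16): truth gives -16; bid 17 gives -1 > -16. Violating.
Others bid (6, 6, 6): truth gives 0; no alternative beats it.
(Checking all 27 profiles: 26 have a profitable deviation, 1 does not.)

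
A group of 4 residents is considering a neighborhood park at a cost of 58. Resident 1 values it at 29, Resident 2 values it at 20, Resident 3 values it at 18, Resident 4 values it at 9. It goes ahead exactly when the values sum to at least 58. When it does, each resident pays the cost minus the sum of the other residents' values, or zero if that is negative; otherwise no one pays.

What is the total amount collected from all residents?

13

Total value 76 ≥ cost 58, so it is built.
Resident 1: others sum to 47; max(0, 58 - 47) = 11.
Resident 2: others sum to 56; max(0, 58 - 56) = 2.
Resident 3: others sum to 58; max(0, 58 - 58) = 0.
Resident 4: others sum to 67; max(0, 58 - 67) = 0.
Total collected = 11 + 2 + 0 + 0 = 13.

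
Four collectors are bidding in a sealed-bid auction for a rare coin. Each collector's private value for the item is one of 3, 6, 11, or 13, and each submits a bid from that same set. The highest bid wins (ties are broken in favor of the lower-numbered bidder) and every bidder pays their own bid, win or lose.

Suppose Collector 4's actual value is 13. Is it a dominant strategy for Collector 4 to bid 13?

No

Consider the case where Collector 1 bids 3, Collector 2 bids 3 and Collector 3 bids 3.
Truthful bid 13: wins, pays 13, utility 13 - 13 = 0.
Bid 6 instead: wins, pays 6, utility 13 - 6 = 7.
Since 7 > 0, bidding 6 is strictly better here, so truthful bidding is not dominant.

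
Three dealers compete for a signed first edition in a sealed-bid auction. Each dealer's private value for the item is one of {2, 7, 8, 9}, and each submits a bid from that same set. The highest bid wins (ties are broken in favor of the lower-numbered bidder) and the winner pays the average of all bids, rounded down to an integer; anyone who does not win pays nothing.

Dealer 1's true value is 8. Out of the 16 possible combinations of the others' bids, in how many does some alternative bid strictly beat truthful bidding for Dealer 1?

3

Others bid (2, 2): truth gives 4; bid 2 gives 6 > 4. Violating.
Others bid (2, 9): truth gives 0; bid 9 gives 2 > 0. Violating.
Others bid (9, 2): truth gives 0; bid 9 gives 2 > 0. Violating.
Others bid (2, 7): truth gives 3; no alternative beats it.
Others bid (2, 8): truth gives 2; no alternative beats it.
(Checking all 16 profiles: 3 have a profitable deviation, 13 do not.)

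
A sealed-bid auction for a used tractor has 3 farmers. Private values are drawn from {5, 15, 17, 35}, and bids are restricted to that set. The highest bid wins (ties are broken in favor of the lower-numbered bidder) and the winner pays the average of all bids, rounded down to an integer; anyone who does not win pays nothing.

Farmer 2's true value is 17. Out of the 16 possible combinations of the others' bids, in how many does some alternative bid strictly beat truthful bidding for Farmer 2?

Others bid (5, 5): truth gives 8; bid 15 gives 9 > 8. Violating.
Others bid (5, 15): truth gives 5; bid 15 gives 6 > 5. Violating.
Others bid (5, 17): truth gives 4; no alternative beats it.
Others bid (5, 35): truth gives 0; no alternative beats it.
(Checking all 16 profiles: 2 have a profitable deviation, 14 do not.)

2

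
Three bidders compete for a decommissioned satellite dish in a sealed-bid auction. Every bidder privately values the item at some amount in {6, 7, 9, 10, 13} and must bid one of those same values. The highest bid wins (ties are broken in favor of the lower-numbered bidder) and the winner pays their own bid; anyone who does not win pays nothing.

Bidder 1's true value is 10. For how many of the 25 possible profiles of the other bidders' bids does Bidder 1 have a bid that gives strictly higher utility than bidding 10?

Others bid (6, 6): truth gives 0; bid 6 gives 4 > 0. Violating.
Others bid (6, 7): truth gives 0; bid 7 gives 3 > 0. Violating.
Others bid (6, 9): truth gives 0; bid 9 gives 1 > 0. Violating.
Others bid (7, 6): truth gives 0; bid 7 gives 3 > 0. Violating.
Others bid (6, 10): truth gives 0; no alternative beats it.
Others bid (6, 13): truth gives 0; no alternative beats it.
(Checking all 25 profiles: 9 have a profitable deviation, 16 do not.)

9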